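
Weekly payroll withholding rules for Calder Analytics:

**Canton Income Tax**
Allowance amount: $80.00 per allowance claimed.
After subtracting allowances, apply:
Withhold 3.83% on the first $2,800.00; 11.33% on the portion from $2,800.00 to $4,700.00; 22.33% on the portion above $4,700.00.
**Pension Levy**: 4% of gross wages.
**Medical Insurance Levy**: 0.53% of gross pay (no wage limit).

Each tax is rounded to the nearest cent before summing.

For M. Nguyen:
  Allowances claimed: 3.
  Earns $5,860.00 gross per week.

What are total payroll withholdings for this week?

Canton Income Tax: taxable = $5,860.00 − 3×$80.00 = $5,620.00
  $322.51 + 22.33% × ($5,620.00 − $4,700.00) = $322.51 + 22.33% × $920.00 = $527.95
Pension Levy: 4% × $5,860.00 = $234.40
Medical Insurance Levy: 0.53% × $5,860.00 = $31.06
Total: $527.95 + $234.40 + $31.06 = $793.41

$793.41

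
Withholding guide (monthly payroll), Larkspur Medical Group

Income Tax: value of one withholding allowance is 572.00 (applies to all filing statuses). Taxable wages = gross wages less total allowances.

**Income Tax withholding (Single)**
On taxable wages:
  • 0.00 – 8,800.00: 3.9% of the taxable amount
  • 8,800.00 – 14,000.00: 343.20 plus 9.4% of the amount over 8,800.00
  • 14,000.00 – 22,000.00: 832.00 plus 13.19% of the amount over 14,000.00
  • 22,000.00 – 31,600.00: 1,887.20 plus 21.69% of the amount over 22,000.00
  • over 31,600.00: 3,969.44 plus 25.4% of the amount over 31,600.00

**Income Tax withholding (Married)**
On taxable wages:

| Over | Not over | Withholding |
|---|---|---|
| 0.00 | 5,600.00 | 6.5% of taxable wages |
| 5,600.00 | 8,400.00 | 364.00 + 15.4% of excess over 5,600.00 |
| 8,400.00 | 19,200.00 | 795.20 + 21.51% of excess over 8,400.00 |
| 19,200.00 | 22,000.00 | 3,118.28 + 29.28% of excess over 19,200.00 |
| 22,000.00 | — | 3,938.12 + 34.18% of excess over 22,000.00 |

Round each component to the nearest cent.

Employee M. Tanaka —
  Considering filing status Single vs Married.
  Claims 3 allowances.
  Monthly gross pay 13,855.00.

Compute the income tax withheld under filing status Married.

Income Tax (Married): taxable = 13,855.00 − 3×572.00 = 12,139.00
  795.20 + 21.51% × (12,139.00 − 8,400.00) = 795.20 + 21.51% × 3,739.00 = 1,599.46

1,599.46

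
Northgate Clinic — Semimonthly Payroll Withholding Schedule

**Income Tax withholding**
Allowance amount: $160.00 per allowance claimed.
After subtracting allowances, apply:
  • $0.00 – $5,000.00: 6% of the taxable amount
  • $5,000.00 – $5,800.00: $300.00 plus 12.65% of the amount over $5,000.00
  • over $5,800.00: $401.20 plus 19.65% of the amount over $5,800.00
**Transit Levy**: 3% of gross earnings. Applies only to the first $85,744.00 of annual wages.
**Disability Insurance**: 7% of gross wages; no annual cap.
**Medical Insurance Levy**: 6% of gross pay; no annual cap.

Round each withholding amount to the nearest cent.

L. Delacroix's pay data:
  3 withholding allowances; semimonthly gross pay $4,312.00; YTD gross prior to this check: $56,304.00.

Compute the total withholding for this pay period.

Income Tax: taxable = $4,312.00 − 3×$160.00 = $3,832.00
  6% × $3,832.00 = $229.92
Transit Levy: 3% × $4,312.00 = $129.36
Disability Insurance: 7% × $4,312.00 = $301.84
Medical Insurance Levy: 6% × $4,312.00 = $258.72
Total: $229.92 + $129.36 + $301.84 + $258.72 = $919.84

$919.84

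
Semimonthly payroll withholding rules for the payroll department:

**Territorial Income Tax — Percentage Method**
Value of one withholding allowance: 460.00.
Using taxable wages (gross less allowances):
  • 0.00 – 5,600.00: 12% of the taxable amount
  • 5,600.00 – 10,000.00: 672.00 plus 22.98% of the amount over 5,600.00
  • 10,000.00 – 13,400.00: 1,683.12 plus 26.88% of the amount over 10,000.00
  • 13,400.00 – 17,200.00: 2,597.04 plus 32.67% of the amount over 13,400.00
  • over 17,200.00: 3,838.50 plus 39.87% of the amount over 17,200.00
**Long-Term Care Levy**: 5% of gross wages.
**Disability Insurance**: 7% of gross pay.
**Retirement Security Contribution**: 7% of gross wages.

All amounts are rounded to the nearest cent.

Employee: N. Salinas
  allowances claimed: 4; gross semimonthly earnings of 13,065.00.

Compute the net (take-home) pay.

Territorial Income Tax: taxable = 13,065.00 − 4×460.00 = 11,225.00
  1,683.12 + 26.88% × (11,225.00 − 10,000.00) = 1,683.12 + 26.88% × 1,225.00 = 2,012.40
Long-Term Care Levy: 5% × 13,065.00 = 653.25
Disability Insurance: 7% × 13,065.00 = 914.55
Retirement Security Contribution: 7% × 13,065.00 = 914.55
Total withheld: 2,012.40 + 653.25 + 914.55 + 914.55 = 4,494.75
Net pay: 13,065.00 − 4,494.75 = 8,570.25

8,570.25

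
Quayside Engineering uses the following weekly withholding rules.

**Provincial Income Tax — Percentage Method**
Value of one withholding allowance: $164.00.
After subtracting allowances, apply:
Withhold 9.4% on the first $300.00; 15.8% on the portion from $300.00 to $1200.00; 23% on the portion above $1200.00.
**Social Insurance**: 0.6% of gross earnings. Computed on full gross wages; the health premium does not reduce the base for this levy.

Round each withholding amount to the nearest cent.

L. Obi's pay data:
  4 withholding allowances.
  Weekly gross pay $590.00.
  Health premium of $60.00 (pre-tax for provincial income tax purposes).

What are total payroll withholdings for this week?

$3.54

Provincial Income Tax: taxable = $590.00 − $60.00 − 4×$164.00 = $-126.00
  Taxable ≤ 0 → $0.00
Social Insurance: 0.6% × $590.00 = $3.54
Total: $0.00 + $3.54 = $3.54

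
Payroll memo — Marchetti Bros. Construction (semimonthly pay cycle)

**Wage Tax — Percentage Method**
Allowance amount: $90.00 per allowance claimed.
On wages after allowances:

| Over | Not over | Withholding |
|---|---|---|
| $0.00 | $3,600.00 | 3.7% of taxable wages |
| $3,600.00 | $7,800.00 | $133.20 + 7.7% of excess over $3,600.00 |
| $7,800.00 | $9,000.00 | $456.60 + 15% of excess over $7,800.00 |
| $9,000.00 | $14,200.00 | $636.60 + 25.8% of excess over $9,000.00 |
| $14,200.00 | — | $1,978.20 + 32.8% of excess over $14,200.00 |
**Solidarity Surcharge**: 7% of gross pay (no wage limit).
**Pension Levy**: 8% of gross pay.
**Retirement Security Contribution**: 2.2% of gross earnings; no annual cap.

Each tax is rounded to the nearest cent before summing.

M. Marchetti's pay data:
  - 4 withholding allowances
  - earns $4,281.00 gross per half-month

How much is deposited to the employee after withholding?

Wage Tax: taxable = $4,281.00 − 4×$90.00 = $3,921.00
  $133.20 + 7.7% × ($3,921.00 − $3,600.00) = $133.20 + 7.7% × $321.00 = $157.92
Solidarity Surcharge: 7% × $4,281.00 = $299.67
Pension Levy: 8% × $4,281.00 = $342.48
Retirement Security Contribution: 2.2% × $4,281.00 = $94.18
Total withheld: $157.92 + $299.67 + $342.48 + $94.18 = $894.25
Net pay: $4,281.00 − $894.25 = $3,386.75

$3,386.75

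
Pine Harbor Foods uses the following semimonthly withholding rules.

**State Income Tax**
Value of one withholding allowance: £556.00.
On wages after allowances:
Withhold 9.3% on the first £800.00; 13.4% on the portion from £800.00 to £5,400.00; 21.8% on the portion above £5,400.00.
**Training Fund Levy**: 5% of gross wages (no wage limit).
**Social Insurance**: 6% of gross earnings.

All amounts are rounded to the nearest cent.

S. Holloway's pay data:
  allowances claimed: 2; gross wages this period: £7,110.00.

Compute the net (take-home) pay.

State Income Tax: taxable = £7,110.00 − 2×£556.00 = £5,998.00
  £690.80 + 21.8% × (£5,998.00 − £5,400.00) = £690.80 + 21.8% × £598.00 = £821.16
Training Fund Levy: 5% × £7,110.00 = £355.50
Social Insurance: 6% × £7,110.00 = £426.60
Total withheld: £821.16 + £355.50 + £426.60 = £1,603.26
Net pay: £7,110.00 − £1,603.26 = £5,506.74

£5,506.74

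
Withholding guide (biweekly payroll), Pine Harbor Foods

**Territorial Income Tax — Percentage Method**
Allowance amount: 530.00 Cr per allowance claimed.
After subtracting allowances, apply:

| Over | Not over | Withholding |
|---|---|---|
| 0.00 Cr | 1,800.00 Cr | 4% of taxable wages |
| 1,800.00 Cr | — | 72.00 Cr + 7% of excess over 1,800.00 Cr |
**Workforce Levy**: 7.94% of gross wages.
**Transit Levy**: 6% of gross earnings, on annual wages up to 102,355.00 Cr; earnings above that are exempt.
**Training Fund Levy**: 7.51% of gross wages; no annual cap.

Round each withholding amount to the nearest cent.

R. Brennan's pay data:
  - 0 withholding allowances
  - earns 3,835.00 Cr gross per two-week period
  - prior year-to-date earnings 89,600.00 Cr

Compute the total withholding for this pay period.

1,037.06 Cr

Territorial Income Tax: taxable = 3,835.00 Cr
  72.00 Cr + 7% × (3,835.00 Cr − 1,800.00 Cr) = 72.00 Cr + 7% × 2,035.00 Cr = 214.45 Cr
Workforce Levy: 7.94% × 3,835.00 Cr = 304.50 Cr
Transit Levy: 6% × 3,835.00 Cr = 230.10 Cr
Training Fund Levy: 7.51% × 3,835.00 Cr = 288.01 Cr
Total: 214.45 Cr + 304.50 Cr + 230.10 Cr + 288.01 Cr = 1,037.06 Cr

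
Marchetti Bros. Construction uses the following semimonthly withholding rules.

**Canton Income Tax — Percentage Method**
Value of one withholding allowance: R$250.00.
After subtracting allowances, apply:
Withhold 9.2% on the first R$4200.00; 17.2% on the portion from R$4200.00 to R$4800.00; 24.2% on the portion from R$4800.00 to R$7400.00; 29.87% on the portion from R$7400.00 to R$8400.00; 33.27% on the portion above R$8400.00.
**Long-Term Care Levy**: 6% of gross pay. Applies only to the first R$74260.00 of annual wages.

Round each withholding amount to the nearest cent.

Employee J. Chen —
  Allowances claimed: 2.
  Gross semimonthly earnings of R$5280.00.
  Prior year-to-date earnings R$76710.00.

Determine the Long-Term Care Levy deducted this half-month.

R$0.00

Long-Term Care Levy: YTD R$76710.00 ≥ cap R$74260.00 → R$0.00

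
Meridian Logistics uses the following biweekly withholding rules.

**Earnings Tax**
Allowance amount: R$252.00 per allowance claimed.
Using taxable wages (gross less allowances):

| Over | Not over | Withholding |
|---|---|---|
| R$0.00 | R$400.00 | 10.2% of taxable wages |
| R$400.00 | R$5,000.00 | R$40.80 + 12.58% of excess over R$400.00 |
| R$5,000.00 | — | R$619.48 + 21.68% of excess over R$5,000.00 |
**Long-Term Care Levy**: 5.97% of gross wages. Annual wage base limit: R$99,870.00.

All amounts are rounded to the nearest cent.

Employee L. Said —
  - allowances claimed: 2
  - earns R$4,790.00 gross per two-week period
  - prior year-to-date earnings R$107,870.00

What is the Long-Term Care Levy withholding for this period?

Long-Term Care Levy: YTD R$107,870.00 ≥ cap R$99,870.00 → R$0.00

R$0.00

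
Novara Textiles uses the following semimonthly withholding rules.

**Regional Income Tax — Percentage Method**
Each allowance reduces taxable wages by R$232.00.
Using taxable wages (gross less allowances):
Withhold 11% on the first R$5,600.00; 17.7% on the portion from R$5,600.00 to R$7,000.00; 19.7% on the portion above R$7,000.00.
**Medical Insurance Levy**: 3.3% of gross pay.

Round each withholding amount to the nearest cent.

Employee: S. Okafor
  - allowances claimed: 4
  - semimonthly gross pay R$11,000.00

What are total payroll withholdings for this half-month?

R$1,831.98

Regional Income Tax: taxable = R$11,000.00 − 4×R$232.00 = R$10,072.00
  R$863.80 + 19.7% × (R$10,072.00 − R$7,000.00) = R$863.80 + 19.7% × R$3,072.00 = R$1,468.98
Medical Insurance Levy: 3.3% × R$11,000.00 = R$363.00
Total: R$1,468.98 + R$363.00 = R$1,831.98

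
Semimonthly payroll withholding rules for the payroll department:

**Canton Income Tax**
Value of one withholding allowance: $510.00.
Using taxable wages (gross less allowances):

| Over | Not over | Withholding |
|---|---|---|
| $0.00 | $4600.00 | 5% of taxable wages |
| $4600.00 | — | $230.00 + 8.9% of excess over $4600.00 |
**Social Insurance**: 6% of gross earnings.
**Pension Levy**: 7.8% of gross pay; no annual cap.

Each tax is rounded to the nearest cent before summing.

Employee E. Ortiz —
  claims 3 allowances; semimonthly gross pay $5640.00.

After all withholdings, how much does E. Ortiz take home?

Canton Income Tax: taxable = $5640.00 − 3×$510.00 = $4110.00
  5% × $4110.00 = $205.50
Social Insurance: 6% × $5640.00 = $338.40
Pension Levy: 7.8% × $5640.00 = $439.92
Total withheld: $205.50 + $338.40 + $439.92 = $983.82
Net pay: $5640.00 − $983.82 = $4656.18

$4656.18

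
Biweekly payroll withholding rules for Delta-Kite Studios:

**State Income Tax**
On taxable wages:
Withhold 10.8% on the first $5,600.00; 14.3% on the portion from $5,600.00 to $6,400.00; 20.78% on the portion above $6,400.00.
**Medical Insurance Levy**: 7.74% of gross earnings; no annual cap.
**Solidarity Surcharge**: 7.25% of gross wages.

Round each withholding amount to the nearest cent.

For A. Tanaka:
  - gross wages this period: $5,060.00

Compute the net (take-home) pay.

State Income Tax: taxable = $5,060.00
  10.8% × $5,060.00 = $546.48
Medical Insurance Levy: 7.74% × $5,060.00 = $391.64
Solidarity Surcharge: 7.25% × $5,060.00 = $366.85
Total withheld: $546.48 + $391.64 + $366.85 = $1,304.97
Net pay: $5,060.00 − $1,304.97 = $3,755.03

$3,755.03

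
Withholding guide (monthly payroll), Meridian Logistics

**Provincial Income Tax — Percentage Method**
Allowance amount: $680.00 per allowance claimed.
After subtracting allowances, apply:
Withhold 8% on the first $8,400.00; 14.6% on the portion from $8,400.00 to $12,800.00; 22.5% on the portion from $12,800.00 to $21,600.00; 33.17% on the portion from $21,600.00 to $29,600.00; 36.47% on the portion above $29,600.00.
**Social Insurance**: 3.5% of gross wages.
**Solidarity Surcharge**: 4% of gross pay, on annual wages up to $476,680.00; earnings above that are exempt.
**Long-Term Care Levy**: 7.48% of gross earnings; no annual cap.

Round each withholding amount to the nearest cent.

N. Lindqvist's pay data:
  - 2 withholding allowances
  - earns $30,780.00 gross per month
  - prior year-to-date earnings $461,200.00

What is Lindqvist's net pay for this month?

Provincial Income Tax: taxable = $30,780.00 − 2×$680.00 = $29,420.00
  $3,294.40 + 33.17% × ($29,420.00 − $21,600.00) = $3,294.40 + 33.17% × $7,820.00 = $5,888.29
Social Insurance: 3.5% × $30,780.00 = $1,077.30
Solidarity Surcharge: cap $476,680.00 − YTD $461,200.00 = $15,480.00 subject; 4% × $15,480.00 = $619.20
Long-Term Care Levy: 7.48% × $30,780.00 = $2,302.34
Total withheld: $5,888.29 + $1,077.30 + $619.20 + $2,302.34 = $9,887.13
Net pay: $30,780.00 − $9,887.13 = $20,892.87

$20,892.87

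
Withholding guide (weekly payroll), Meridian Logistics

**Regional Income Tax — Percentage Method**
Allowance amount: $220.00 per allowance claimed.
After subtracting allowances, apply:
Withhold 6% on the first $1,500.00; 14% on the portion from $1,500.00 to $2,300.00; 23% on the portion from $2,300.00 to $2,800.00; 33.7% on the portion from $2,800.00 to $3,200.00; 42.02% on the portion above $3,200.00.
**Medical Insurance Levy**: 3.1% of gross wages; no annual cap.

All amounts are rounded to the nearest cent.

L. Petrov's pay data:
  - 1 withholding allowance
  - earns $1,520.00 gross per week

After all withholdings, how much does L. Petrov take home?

$1,394.88

Regional Income Tax: taxable = $1,520.00 − 1×$220.00 = $1,300.00
  6% × $1,300.00 = $78.00
Medical Insurance Levy: 3.1% × $1,520.00 = $47.12
Total withheld: $78.00 + $47.12 = $125.12
Net pay: $1,520.00 − $125.12 = $1,394.88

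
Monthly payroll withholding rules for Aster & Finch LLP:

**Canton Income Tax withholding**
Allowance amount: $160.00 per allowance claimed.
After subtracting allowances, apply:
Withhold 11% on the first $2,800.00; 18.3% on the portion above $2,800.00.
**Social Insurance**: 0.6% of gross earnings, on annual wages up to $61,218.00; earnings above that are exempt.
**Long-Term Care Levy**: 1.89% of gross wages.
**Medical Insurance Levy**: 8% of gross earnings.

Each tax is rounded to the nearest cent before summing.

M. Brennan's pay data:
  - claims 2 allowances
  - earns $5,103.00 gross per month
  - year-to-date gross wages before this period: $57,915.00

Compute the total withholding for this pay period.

Canton Income Tax: taxable = $5,103.00 − 2×$160.00 = $4,783.00
  $308.00 + 18.3% × ($4,783.00 − $2,800.00) = $308.00 + 18.3% × $1,983.00 = $670.89
Social Insurance: cap $61,218.00 − YTD $57,915.00 = $3,303.00 subject; 0.6% × $3,303.00 = $19.82
Long-Term Care Levy: 1.89% × $5,103.00 = $96.45
Medical Insurance Levy: 8% × $5,103.00 = $408.24
Total: $670.89 + $19.82 + $96.45 + $408.24 = $1,195.40

$1,195.40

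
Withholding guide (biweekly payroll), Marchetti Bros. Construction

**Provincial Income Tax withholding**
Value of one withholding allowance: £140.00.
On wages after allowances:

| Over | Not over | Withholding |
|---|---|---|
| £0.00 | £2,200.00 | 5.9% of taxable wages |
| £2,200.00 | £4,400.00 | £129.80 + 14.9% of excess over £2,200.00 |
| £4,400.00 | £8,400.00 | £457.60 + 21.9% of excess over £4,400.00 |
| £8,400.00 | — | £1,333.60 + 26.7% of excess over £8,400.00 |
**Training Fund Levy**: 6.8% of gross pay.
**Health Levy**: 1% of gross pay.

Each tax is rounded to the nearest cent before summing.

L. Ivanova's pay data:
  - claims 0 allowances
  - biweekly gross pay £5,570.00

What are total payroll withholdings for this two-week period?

£1,148.29

Provincial Income Tax: taxable = £5,570.00
  £457.60 + 21.9% × (£5,570.00 − £4,400.00) = £457.60 + 21.9% × £1,170.00 = £713.83
Training Fund Levy: 6.8% × £5,570.00 = £378.76
Health Levy: 1% × £5,570.00 = £55.70
Total: £713.83 + £378.76 + £55.70 = £1,148.29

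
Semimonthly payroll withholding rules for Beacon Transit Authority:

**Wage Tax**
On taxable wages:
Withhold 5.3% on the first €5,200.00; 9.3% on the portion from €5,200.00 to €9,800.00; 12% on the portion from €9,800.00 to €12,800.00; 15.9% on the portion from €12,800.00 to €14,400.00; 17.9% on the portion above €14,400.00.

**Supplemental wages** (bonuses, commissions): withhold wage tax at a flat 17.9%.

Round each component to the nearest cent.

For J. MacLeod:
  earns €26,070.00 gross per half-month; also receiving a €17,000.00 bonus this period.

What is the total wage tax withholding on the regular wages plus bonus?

Wage Tax: taxable = €26,070.00
  €1,317.80 + 17.9% × (€26,070.00 − €14,400.00) = €1,317.80 + 17.9% × €11,670.00 = €3,406.73
Supplemental (17.9% flat on bonus): 17.9% × €17,000.00 = €3,043.00
Total wage tax: €3,406.73 + €3,043.00 = €6,449.73

€6,449.73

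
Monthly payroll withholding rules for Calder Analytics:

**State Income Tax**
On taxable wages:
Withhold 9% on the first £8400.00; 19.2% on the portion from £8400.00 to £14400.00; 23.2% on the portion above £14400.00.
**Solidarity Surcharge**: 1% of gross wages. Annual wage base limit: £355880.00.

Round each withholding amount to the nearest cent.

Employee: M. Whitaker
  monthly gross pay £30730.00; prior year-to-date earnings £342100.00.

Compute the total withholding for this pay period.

State Income Tax: taxable = £30730.00
  £1908.00 + 23.2% × (£30730.00 − £14400.00) = £1908.00 + 23.2% × £16330.00 = £5696.56
Solidarity Surcharge: cap £355880.00 − YTD £342100.00 = £13780.00 subject; 1% × £13780.00 = £137.80
Total: £5696.56 + £137.80 = £5834.36

£5834.36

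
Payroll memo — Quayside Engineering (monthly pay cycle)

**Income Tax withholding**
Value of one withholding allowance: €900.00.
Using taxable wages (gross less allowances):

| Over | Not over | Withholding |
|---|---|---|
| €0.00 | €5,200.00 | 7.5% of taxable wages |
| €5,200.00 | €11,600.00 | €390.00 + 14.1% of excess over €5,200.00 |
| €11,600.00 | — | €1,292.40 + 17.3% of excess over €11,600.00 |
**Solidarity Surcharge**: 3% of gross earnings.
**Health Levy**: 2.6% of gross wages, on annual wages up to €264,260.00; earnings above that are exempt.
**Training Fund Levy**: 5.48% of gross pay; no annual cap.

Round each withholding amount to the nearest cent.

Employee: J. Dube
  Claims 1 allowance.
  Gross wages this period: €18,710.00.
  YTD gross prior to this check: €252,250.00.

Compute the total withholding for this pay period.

Income Tax: taxable = €18,710.00 − 1×€900.00 = €17,810.00
  €1,292.40 + 17.3% × (€17,810.00 − €11,600.00) = €1,292.40 + 17.3% × €6,210.00 = €2,366.73
Solidarity Surcharge: 3% × €18,710.00 = €561.30
Health Levy: cap €264,260.00 − YTD €252,250.00 = €12,010.00 subject; 2.6% × €12,010.00 = €312.26
Training Fund Levy: 5.48% × €18,710.00 = €1,025.31
Total: €2,366.73 + €561.30 + €312.26 + €1,025.31 = €4,265.60

€4,265.60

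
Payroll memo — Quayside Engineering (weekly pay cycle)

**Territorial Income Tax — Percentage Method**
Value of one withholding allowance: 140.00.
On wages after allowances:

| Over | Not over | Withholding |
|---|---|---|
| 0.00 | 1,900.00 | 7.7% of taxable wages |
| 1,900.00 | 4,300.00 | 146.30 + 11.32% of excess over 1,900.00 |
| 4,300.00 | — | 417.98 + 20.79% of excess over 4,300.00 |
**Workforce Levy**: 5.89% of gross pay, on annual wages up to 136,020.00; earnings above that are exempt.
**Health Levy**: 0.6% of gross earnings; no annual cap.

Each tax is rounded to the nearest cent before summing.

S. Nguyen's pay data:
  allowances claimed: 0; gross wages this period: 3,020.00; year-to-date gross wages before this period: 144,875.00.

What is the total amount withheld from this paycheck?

Territorial Income Tax: taxable = 3,020.00
  146.30 + 11.32% × (3,020.00 − 1,900.00) = 146.30 + 11.32% × 1,120.00 = 273.08
Workforce Levy: YTD 144,875.00 ≥ cap 136,020.00 → 0.00
Health Levy: 0.6% × 3,020.00 = 18.12
Total: 273.08 + 0.00 + 18.12 = 291.20

291.20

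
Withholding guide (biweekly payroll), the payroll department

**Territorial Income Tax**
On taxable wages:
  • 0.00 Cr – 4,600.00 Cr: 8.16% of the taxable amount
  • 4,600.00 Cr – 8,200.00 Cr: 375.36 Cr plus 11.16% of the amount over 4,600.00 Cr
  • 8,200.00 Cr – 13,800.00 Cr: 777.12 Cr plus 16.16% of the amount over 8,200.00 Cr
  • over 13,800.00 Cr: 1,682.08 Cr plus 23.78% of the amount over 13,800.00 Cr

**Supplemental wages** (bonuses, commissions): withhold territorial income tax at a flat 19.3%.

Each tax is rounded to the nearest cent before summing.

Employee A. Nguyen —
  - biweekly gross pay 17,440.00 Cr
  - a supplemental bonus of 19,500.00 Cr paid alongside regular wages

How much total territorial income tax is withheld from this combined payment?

6,311.17 Cr

Territorial Income Tax: taxable = 17,440.00 Cr
  1,682.08 Cr + 23.78% × (17,440.00 Cr − 13,800.00 Cr) = 1,682.08 Cr + 23.78% × 3,640.00 Cr = 2,547.67 Cr
Supplemental (19.3% flat on bonus): 19.3% × 19,500.00 Cr = 3,763.50 Cr
Total territorial income tax: 2,547.67 Cr + 3,763.50 Cr = 6,311.17 Cr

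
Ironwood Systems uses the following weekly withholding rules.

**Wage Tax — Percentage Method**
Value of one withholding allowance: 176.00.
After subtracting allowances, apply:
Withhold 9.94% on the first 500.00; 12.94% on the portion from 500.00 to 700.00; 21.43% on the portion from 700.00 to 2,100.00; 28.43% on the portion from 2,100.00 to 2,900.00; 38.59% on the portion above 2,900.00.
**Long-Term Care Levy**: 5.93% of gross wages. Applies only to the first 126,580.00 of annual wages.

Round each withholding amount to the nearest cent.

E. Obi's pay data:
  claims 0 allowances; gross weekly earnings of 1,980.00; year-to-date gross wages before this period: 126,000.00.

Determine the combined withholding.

384.27

Wage Tax: taxable = 1,980.00
  75.58 + 21.43% × (1,980.00 − 700.00) = 75.58 + 21.43% × 1,280.00 = 349.88
Long-Term Care Levy: cap 126,580.00 − YTD 126,000.00 = 580.00 subject; 5.93% × 580.00 = 34.39
Total: 349.88 + 34.39 = 384.27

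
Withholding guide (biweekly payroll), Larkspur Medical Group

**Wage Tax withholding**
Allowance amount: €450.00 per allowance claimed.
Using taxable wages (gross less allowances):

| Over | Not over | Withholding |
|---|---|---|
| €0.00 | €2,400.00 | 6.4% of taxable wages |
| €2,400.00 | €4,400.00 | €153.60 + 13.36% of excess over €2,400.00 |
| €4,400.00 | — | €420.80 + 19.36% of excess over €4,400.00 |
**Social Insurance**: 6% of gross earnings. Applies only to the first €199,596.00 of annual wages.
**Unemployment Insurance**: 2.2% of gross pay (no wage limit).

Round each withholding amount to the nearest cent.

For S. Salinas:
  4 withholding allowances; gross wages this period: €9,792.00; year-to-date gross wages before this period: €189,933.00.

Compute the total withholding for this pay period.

Wage Tax: taxable = €9,792.00 − 4×€450.00 = €7,992.00
  €420.80 + 19.36% × (€7,992.00 − €4,400.00) = €420.80 + 19.36% × €3,592.00 = €1,116.21
Social Insurance: cap €199,596.00 − YTD €189,933.00 = €9,663.00 subject; 6% × €9,663.00 = €579.78
Unemployment Insurance: 2.2% × €9,792.00 = €215.42
Total: €1,116.21 + €579.78 + €215.42 = €1,911.41

€1,911.41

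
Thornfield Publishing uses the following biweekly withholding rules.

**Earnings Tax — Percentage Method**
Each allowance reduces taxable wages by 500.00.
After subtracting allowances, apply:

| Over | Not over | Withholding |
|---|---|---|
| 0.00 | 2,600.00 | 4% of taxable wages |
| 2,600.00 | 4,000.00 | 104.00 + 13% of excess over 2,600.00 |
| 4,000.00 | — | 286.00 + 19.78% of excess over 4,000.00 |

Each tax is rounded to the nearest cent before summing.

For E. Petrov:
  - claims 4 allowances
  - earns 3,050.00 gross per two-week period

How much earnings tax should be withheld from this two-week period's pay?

Earnings Tax: taxable = 3,050.00 − 4×500.00 = 1,050.00
  4% × 1,050.00 = 42.00

42.00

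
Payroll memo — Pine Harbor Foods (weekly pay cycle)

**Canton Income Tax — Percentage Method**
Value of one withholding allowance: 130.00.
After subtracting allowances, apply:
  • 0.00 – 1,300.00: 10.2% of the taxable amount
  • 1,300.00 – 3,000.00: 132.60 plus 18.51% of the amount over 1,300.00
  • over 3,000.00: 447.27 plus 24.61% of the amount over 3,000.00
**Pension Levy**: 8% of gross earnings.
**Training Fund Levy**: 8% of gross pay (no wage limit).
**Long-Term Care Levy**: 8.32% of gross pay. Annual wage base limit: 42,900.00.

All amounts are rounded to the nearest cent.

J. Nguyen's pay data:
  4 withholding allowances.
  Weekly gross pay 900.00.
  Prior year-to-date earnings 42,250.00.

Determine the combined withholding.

Canton Income Tax: taxable = 900.00 − 4×130.00 = 380.00
  10.2% × 380.00 = 38.76
Pension Levy: 8% × 900.00 = 72.00
Training Fund Levy: 8% × 900.00 = 72.00
Long-Term Care Levy: cap 42,900.00 − YTD 42,250.00 = 650.00 subject; 8.32% × 650.00 = 54.08
Total: 38.76 + 72.00 + 72.00 + 54.08 = 236.84

236.84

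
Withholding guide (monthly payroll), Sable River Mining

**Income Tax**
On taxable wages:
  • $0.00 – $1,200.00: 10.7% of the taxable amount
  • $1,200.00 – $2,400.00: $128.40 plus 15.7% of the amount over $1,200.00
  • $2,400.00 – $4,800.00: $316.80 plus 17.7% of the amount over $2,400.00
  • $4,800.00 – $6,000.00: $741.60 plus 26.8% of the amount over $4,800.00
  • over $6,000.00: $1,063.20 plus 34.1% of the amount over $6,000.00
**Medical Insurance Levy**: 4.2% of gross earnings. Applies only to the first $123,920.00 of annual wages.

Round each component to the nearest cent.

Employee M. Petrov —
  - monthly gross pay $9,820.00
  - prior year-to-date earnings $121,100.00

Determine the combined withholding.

$2,484.26

Income Tax: taxable = $9,820.00
  $1,063.20 + 34.1% × ($9,820.00 − $6,000.00) = $1,063.20 + 34.1% × $3,820.00 = $2,365.82
Medical Insurance Levy: cap $123,920.00 − YTD $121,100.00 = $2,820.00 subject; 4.2% × $2,820.00 = $118.44
Total: $2,365.82 + $118.44 = $2,484.26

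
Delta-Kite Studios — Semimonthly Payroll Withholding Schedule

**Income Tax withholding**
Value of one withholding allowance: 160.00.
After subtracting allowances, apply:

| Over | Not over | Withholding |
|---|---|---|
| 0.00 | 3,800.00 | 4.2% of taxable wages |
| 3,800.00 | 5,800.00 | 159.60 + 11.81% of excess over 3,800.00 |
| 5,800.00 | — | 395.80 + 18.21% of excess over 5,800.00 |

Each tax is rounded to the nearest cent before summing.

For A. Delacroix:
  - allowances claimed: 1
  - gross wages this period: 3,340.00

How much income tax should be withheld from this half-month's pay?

133.56

Income Tax: taxable = 3,340.00 − 1×160.00 = 3,180.00
  4.2% × 3,180.00 = 133.56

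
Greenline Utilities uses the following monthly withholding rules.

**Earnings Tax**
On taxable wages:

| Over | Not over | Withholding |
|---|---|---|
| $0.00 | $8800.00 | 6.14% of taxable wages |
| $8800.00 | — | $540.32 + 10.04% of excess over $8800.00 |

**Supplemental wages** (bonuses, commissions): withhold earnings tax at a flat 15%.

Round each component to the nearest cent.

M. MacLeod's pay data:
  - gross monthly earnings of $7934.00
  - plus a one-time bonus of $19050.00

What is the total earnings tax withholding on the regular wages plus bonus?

$3344.65

Earnings Tax: taxable = $7934.00
  6.14% × $7934.00 = $487.15
Supplemental (15% flat on bonus): 15% × $19050.00 = $2857.50
Total earnings tax: $487.15 + $2857.50 = $3344.65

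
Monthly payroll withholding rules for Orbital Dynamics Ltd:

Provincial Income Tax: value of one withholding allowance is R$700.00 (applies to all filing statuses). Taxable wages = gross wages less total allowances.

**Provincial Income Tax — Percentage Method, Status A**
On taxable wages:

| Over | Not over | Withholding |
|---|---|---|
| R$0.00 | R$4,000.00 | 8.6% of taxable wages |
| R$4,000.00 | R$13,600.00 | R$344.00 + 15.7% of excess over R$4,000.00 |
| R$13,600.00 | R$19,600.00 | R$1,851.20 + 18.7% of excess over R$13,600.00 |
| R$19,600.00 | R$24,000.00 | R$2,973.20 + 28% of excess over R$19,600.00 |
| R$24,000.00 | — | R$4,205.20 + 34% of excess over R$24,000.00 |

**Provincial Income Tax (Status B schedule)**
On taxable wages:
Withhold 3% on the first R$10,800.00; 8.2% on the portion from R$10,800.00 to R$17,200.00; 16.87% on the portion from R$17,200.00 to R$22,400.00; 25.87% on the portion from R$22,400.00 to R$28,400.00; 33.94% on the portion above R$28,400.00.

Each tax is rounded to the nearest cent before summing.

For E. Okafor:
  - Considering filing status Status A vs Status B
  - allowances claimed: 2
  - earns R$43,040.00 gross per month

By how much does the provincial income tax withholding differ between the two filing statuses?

Provincial Income Tax (Status A): taxable = R$43,040.00 − 2×R$700.00 = R$41,640.00
  R$4,205.20 + 34% × (R$41,640.00 − R$24,000.00) = R$4,205.20 + 34% × R$17,640.00 = R$10,202.80
Provincial Income Tax (Status B): taxable = R$43,040.00 − 2×R$700.00 = R$41,640.00
  R$3,278.24 + 33.94% × (R$41,640.00 − R$28,400.00) = R$3,278.24 + 33.94% × R$13,240.00 = R$7,771.90
Difference: |R$10,202.80 − R$7,771.90| = R$2,430.90 (higher under Status A)

R$2,430.90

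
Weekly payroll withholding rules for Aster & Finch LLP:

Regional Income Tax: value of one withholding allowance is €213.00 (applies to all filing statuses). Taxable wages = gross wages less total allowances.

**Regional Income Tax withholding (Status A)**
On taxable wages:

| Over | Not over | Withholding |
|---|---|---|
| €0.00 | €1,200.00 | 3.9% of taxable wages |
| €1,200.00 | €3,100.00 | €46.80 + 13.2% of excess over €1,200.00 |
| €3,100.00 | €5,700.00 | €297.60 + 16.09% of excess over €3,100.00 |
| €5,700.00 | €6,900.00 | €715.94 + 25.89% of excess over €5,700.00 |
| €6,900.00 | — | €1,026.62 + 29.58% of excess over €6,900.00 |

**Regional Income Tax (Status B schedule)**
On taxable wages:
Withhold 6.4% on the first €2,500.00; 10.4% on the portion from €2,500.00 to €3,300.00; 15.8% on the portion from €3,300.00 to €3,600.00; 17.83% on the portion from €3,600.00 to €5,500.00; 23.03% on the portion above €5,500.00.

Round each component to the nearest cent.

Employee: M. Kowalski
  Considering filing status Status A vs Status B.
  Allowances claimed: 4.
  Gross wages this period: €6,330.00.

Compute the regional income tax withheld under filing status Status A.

Regional Income Tax (Status A): taxable = €6,330.00 − 4×€213.00 = €5,478.00
  €297.60 + 16.09% × (€5,478.00 − €3,100.00) = €297.60 + 16.09% × €2,378.00 = €680.22

€680.22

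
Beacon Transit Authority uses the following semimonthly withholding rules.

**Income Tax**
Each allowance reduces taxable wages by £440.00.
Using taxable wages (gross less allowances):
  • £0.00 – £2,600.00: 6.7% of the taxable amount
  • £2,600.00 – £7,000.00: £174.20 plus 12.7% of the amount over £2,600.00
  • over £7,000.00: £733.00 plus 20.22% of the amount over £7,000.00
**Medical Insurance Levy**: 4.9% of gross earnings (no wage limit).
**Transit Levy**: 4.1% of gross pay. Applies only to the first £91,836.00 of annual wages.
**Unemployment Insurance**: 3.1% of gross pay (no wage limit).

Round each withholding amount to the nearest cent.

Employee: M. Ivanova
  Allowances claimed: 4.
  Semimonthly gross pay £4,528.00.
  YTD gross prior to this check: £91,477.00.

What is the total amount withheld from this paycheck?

Income Tax: taxable = £4,528.00 − 4×£440.00 = £2,768.00
  £174.20 + 12.7% × (£2,768.00 − £2,600.00) = £174.20 + 12.7% × £168.00 = £195.54
Medical Insurance Levy: 4.9% × £4,528.00 = £221.87
Transit Levy: cap £91,836.00 − YTD £91,477.00 = £359.00 subject; 4.1% × £359.00 = £14.72
Unemployment Insurance: 3.1% × £4,528.00 = £140.37
Total: £195.54 + £221.87 + £14.72 + £140.37 = £572.50

£572.50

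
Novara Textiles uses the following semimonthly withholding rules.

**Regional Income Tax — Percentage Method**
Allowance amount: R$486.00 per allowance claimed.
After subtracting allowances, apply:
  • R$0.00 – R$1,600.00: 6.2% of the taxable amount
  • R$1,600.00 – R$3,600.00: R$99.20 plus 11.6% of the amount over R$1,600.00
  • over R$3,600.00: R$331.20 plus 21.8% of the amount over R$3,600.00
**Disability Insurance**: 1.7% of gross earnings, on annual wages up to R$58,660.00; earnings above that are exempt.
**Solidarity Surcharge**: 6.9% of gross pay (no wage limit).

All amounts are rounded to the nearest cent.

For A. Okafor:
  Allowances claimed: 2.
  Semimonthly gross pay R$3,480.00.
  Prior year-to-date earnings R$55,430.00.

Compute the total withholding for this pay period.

Regional Income Tax: taxable = R$3,480.00 − 2×R$486.00 = R$2,508.00
  R$99.20 + 11.6% × (R$2,508.00 − R$1,600.00) = R$99.20 + 11.6% × R$908.00 = R$204.53
Disability Insurance: cap R$58,660.00 − YTD R$55,430.00 = R$3,230.00 subject; 1.7% × R$3,230.00 = R$54.91
Solidarity Surcharge: 6.9% × R$3,480.00 = R$240.12
Total: R$204.53 + R$54.91 + R$240.12 = R$499.56

R$499.56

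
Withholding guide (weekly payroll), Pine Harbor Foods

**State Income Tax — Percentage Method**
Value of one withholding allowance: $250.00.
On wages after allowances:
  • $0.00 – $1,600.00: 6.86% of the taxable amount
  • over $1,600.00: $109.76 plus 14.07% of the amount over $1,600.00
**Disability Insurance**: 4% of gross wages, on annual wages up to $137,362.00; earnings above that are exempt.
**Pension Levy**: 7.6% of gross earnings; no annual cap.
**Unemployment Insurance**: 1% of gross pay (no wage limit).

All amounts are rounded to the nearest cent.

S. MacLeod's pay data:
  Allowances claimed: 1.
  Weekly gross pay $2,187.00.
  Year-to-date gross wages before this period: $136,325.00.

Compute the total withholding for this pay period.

State Income Tax: taxable = $2,187.00 − 1×$250.00 = $1,937.00
  $109.76 + 14.07% × ($1,937.00 − $1,600.00) = $109.76 + 14.07% × $337.00 = $157.18
Disability Insurance: cap $137,362.00 − YTD $136,325.00 = $1,037.00 subject; 4% × $1,037.00 = $41.48
Pension Levy: 7.6% × $2,187.00 = $166.21
Unemployment Insurance: 1% × $2,187.00 = $21.87
Total: $157.18 + $41.48 + $166.21 + $21.87 = $386.74

$386.74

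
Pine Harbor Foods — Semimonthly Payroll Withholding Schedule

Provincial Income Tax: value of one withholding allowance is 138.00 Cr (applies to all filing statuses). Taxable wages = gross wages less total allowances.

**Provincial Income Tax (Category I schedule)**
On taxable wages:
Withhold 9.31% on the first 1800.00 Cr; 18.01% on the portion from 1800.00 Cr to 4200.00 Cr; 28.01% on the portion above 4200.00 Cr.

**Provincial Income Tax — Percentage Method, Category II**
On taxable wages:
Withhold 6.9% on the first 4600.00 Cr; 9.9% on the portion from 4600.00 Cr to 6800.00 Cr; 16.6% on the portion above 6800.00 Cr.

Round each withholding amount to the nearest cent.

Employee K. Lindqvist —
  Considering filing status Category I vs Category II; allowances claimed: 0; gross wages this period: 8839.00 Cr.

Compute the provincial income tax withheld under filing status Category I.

1899.20 Cr

Provincial Income Tax (Category I): taxable = 8839.00 Cr
  599.82 Cr + 28.01% × (8839.00 Cr − 4200.00 Cr) = 599.82 Cr + 28.01% × 4639.00 Cr = 1899.20 Cr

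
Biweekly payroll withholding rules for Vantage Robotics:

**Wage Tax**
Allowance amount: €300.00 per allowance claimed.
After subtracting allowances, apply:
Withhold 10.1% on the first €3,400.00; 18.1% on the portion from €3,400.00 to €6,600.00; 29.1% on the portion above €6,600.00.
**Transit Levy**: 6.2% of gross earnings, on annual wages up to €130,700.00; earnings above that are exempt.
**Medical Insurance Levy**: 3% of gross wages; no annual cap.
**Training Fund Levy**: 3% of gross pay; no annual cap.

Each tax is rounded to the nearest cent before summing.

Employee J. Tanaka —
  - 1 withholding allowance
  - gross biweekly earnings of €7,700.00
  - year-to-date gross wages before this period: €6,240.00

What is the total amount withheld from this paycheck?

€2,094.80

Wage Tax: taxable = €7,700.00 − 1×€300.00 = €7,400.00
  €922.60 + 29.1% × (€7,400.00 − €6,600.00) = €922.60 + 29.1% × €800.00 = €1,155.40
Transit Levy: 6.2% × €7,700.00 = €477.40
Medical Insurance Levy: 3% × €7,700.00 = €231.00
Training Fund Levy: 3% × €7,700.00 = €231.00
Total: €1,155.40 + €477.40 + €231.00 + €231.00 = €2,094.80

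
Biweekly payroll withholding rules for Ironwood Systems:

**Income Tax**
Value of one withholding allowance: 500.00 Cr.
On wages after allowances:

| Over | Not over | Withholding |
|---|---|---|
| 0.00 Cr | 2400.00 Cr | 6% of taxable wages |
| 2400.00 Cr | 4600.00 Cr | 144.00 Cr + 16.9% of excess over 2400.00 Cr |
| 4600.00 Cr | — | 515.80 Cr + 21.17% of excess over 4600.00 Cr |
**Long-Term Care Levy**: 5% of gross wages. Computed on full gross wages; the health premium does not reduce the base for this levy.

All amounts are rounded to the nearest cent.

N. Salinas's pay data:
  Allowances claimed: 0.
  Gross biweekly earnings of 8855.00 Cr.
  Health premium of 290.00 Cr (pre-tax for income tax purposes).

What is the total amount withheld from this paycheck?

1797.94 Cr

Income Tax: taxable = 8855.00 Cr − 290.00 Cr = 8565.00 Cr
  515.80 Cr + 21.17% × (8565.00 Cr − 4600.00 Cr) = 515.80 Cr + 21.17% × 3965.00 Cr = 1355.19 Cr
Long-Term Care Levy: 5% × 8855.00 Cr = 442.75 Cr
Total: 1355.19 Cr + 442.75 Cr = 1797.94 Cr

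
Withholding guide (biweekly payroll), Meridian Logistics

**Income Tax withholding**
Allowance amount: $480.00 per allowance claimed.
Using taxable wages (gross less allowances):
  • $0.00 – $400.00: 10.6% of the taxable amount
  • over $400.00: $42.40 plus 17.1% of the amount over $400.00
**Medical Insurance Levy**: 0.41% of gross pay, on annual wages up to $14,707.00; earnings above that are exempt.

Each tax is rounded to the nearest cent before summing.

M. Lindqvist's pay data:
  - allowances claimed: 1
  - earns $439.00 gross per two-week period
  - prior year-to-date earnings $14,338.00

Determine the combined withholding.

Income Tax: taxable = $439.00 − 1×$480.00 = $-41.00
  Taxable ≤ 0 → $0.00
Medical Insurance Levy: cap $14,707.00 − YTD $14,338.00 = $369.00 subject; 0.41% × $369.00 = $1.51
Total: $0.00 + $1.51 = $1.51

$1.51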